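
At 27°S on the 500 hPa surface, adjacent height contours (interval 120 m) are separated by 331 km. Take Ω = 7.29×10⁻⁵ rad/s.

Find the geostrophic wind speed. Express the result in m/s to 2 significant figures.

54 m/s

Coriolis parameter at 27°S:
f = 2Ω sin φ = 2 × 7.29×10⁻⁵ × sin 27° = 6.62×10⁻⁵ s⁻¹
Height gradient: |∂Z/∂n| = 120 m / 331000 m = 3.63×10⁻⁴
On a pressure surface, geostrophic balance gives V_g = (g/f)|∂Z/∂n|:
V_g = 9.81 × 3.63×10⁻⁴ / 6.62×10⁻⁵ = 53.7 m/s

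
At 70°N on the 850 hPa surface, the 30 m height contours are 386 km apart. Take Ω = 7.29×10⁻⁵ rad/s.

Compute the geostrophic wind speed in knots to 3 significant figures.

10.8 knots

Coriolis parameter at 70°N:
f = 2Ω sin φ = 2 × 7.29×10⁻⁵ × sin 70° = 1.37×10⁻⁴ s⁻¹
Height gradient: |∂Z/∂n| = 30 m / 386000 m = 7.77×10⁻⁵
On a pressure surface, geostrophic balance gives V_g = (g/f)|∂Z/∂n|:
V_g = 9.81 × 7.77×10⁻⁵ / 1.37×10⁻⁴ = 5.56 m/s
Converting: 5.56 m/s × 1.944 = 10.8 knots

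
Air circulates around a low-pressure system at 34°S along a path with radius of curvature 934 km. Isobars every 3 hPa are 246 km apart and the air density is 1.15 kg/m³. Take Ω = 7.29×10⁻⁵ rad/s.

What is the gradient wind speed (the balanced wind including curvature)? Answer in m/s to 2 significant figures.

11 m/s

Coriolis parameter at 34°S:
f = 2Ω sin φ = 2 × 7.29×10⁻⁵ × sin 34° = 8.15×10⁻⁵ s⁻¹
Pressure gradient: |∂P/∂n| = 300 Pa / 246000 m = 1.22×10⁻³ Pa/m
Geostrophic speed: V_g = |∂P/∂n|/(fρ) = 1.22×10⁻³/(8.15×10⁻⁵ × 1.15) = 13.0 m/s
Around a low, centrifugal force acts outward with Coriolis, so pressure-gradient force balances both:
(1/ρ)|∂P/∂n| = fV + V²/R  →  V² + fR·V − fR·V_g = 0
With fR = 8.15×10⁻⁵ × 934×10³ m = 76.1 m/s:
V = [−fR + √((fR)² + 4 fR V_g)]/2 = [−76.1 + √(76.1² + 4×76.1×13)]/2 = 11.3 m/s
Subgeostrophic (V < V_g = 13 m/s), as expected around a low.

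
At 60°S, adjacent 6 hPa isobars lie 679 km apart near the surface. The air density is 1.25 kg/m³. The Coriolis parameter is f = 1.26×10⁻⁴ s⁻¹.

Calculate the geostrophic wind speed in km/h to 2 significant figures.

20 km/h

Pressure gradient: |∂P/∂n| = 600 Pa / 679000 m = 8.84×10⁻⁴ Pa/m
Geostrophic balance (pressure-gradient force = Coriolis force):
V_g = (1/(fρ)) |∂P/∂n| = 8.84×10⁻⁴ / (1.26×10⁻⁴ × 1.25) = 5.61 m/s
Converting: 5.61 m/s × 3.6 = 20 km/h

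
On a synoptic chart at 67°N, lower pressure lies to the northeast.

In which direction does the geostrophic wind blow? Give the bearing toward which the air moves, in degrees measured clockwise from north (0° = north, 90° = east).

135°

The pressure-gradient force points toward the northeast (bearing 045°).
Geostrophic balance: in the Northern Hemisphere the Coriolis force deflects motion to the right, so the geostrophic wind blows 90° to the right of the pressure-gradient force (low pressure on the left).
Rotating 045° by 90° clockwise gives 135° — the wind blows toward the southeast.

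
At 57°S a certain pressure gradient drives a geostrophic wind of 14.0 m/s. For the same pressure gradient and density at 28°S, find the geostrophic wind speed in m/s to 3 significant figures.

25.0 m/s

With the same pressure gradient and density, V_g ∝ 1/f ∝ 1/sin φ.
V₂ = V₁ · sin φ₁ / sin φ₂ = 14.0 × sin 57° / sin 28°
V₂ = 14.0 × 0.8387/0.4695 = 25.0 m/s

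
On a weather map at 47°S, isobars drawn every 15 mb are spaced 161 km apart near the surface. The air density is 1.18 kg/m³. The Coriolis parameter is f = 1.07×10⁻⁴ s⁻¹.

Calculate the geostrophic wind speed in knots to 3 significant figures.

143 knots

Pressure gradient: |∂P/∂n| = 1500 Pa / 161000 m = 9.32×10⁻³ Pa/m
Geostrophic balance (pressure-gradient force = Coriolis force):
V_g = (1/(fρ)) |∂P/∂n| = 9.32×10⁻³ / (1.07×10⁻⁴ × 1.18) = 73.8 m/s
Converting: 73.8 m/s × 1.944 = 143 knots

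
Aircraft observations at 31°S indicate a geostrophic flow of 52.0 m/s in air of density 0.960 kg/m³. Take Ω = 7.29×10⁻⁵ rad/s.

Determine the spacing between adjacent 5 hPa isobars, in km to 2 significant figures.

Coriolis parameter at 31°S:
f = 2Ω sin φ = 2 × 7.29×10⁻⁵ × sin 31° = 7.51×10⁻⁵ s⁻¹
Geostrophic balance rearranged: |∂P/∂n| = f ρ V_g
|∂P/∂n| = 7.51×10⁻⁵ × 0.960 × 52.0 = 3.75×10⁻³ Pa/m
Isobar spacing: Δn = ΔP/|∂P/∂n| = 500 Pa / 3.75×10⁻³ Pa/m = 133382 m ≈ 130 km

130 km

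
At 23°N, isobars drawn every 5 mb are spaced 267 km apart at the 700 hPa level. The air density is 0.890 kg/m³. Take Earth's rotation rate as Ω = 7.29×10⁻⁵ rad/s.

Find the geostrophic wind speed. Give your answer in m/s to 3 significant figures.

Coriolis parameter at 23°N:
f = 2Ω sin φ = 2 × 7.29×10⁻⁵ × sin 23° = 5.70×10⁻⁵ s⁻¹
Pressure gradient: |∂P/∂n| = 500 Pa / 267000 m = 1.87×10⁻³ Pa/m
Geostrophic balance (pressure-gradient force = Coriolis force):
V_g = (1/(fρ)) |∂P/∂n| = 1.87×10⁻³ / (5.70×10⁻⁵ × 0.890) = 36.9 m/s

36.9 m/s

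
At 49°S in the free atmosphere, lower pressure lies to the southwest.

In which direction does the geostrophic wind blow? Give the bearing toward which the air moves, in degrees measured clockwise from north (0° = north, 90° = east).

135°

The pressure-gradient force points toward the southwest (bearing 225°).
Geostrophic balance: in the Southern Hemisphere the Coriolis force deflects motion to the left, so the geostrophic wind blows 90° to the left of the pressure-gradient force (low pressure on the right).
Rotating 225° by 90° counterclockwise gives 135° — the wind blows toward the southeast.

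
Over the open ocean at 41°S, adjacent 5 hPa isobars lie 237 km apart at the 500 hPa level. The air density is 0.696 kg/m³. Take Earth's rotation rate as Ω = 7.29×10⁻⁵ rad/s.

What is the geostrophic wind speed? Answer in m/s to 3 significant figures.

Coriolis parameter at 41°S:
f = 2Ω sin φ = 2 × 7.29×10⁻⁵ × sin 41° = 9.57×10⁻⁵ s⁻¹
Pressure gradient: |∂P/∂n| = 500 Pa / 237000 m = 2.11×10⁻³ Pa/m
Geostrophic balance (pressure-gradient force = Coriolis force):
V_g = (1/(fρ)) |∂P/∂n| = 2.11×10⁻³ / (9.57×10⁻⁵ × 0.696) = 31.7 m/s

31.7 m/s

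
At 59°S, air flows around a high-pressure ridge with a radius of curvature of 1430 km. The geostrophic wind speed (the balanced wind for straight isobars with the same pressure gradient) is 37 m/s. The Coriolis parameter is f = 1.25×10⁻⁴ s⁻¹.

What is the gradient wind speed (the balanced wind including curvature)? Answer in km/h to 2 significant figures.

190 km/h

Around a high, pressure-gradient force acts outward with centrifugal, so Coriolis balances both:
fV = (1/ρ)|∂P/∂n| + V²/R  →  V² − fR·V + fR·V_g = 0
With fR = 1.25×10⁻⁴ × 1430×10³ m = 179 m/s:
V = [fR − √((fR)² − 4 fR V_g)]/2 = [179 − √(179² − 4×179×37)]/2 = 52.3 m/s
Supergeostrophic (V > V_g = 37 m/s), as expected around a high.
Converting: 52.3 m/s × 3.6 = 190 km/h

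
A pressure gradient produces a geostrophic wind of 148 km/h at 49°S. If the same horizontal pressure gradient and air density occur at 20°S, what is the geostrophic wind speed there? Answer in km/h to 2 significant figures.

With the same pressure gradient and density, V_g ∝ 1/f ∝ 1/sin φ.
V₂ = V₁ · sin φ₁ / sin φ₂ = 148 × sin 49° / sin 20°
V₂ = 148 × 0.7547/0.3420 = 330 km/h

330 km/h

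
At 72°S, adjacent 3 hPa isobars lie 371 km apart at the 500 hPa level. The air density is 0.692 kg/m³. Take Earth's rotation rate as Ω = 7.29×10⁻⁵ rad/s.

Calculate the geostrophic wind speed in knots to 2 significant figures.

16 knots

Coriolis parameter at 72°S:
f = 2Ω sin φ = 2 × 7.29×10⁻⁵ × sin 72° = 1.39×10⁻⁴ s⁻¹
Pressure gradient: |∂P/∂n| = 300 Pa / 371000 m = 8.09×10⁻⁴ Pa/m
Geostrophic balance (pressure-gradient force = Coriolis force):
V_g = (1/(fρ)) |∂P/∂n| = 8.09×10⁻⁴ / (1.39×10⁻⁴ × 0.692) = 8.43 m/s
Converting: 8.43 m/s × 1.944 = 16 knots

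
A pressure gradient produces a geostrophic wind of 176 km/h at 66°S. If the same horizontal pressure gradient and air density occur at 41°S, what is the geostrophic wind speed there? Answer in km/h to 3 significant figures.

245 km/h

With the same pressure gradient and density, V_g ∝ 1/f ∝ 1/sin φ.
V₂ = V₁ · sin φ₁ / sin φ₂ = 176 × sin 66° / sin 41°
V₂ = 176 × 0.9135/0.6561 = 245 km/h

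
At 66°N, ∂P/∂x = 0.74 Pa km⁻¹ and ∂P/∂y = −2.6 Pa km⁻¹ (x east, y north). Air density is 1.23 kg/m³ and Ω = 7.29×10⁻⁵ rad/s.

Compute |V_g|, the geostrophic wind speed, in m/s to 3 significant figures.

16.5 m/s

Coriolis parameter at 66°N:
f = 2Ω sin φ = 2 × 7.29×10⁻⁵ × sin 66° = 1.33×10⁻⁴ s⁻¹
Component geostrophic relations (x east, y north):
u_g = −(1/(fρ)) ∂P/∂y,  v_g = (1/(fρ)) ∂P/∂x
u_g = −(−2.6×10⁻³)/(1.33×10⁻⁴ × 1.23) = 15.9 m/s;  v_g = (0.74×10⁻³)/(1.33×10⁻⁴ × 1.23) = 4.52 m/s
|V_g| = √(u_g² + v_g²) = 16.5 m/s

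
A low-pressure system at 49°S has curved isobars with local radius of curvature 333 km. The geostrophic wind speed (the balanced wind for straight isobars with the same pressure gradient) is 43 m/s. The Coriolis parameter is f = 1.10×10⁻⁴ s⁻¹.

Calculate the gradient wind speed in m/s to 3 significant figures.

Around a low, centrifugal force acts outward with Coriolis, so pressure-gradient force balances both:
(1/ρ)|∂P/∂n| = fV + V²/R  →  V² + fR·V − fR·V_g = 0
With fR = 1.10×10⁻⁴ × 333×10³ m = 36.6 m/s:
V = [−fR + √((fR)² + 4 fR V_g)]/2 = [−36.6 + √(36.6² + 4×36.6×43)]/2 = 25.4 m/s
Subgeostrophic (V < V_g = 43 m/s), as expected around a low.

25.4 m/s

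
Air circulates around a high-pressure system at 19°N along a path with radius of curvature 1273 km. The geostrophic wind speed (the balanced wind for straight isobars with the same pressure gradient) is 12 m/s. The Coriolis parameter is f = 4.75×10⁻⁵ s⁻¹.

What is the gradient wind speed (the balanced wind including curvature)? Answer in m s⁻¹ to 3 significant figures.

Around a high, pressure-gradient force acts outward with centrifugal, so Coriolis balances both:
fV = (1/ρ)|∂P/∂n| + V²/R  →  V² − fR·V + fR·V_g = 0
With fR = 4.75×10⁻⁵ × 1273×10³ m = 60.5 m/s:
V = [fR − √((fR)² − 4 fR V_g)]/2 = [60.5 − √(60.5² − 4×60.5×12)]/2 = 16.5 m/s
Supergeostrophic (V > V_g = 12 m/s), as expected around a high.

16.5 m s⁻¹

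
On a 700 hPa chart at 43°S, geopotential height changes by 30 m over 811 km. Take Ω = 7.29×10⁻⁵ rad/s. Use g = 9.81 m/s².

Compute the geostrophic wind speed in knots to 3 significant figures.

7.09 knots

Coriolis parameter at 43°S:
f = 2Ω sin φ = 2 × 7.29×10⁻⁵ × sin 43° = 9.94×10⁻⁵ s⁻¹
Height gradient: |∂Z/∂n| = 30 m / 811000 m = 3.70×10⁻⁵
On a pressure surface, geostrophic balance gives V_g = (g/f)|∂Z/∂n|:
V_g = 9.81 × 3.70×10⁻⁵ / 9.94×10⁻⁵ = 3.65 m/s
Converting: 3.65 m/s × 1.944 = 7.09 knots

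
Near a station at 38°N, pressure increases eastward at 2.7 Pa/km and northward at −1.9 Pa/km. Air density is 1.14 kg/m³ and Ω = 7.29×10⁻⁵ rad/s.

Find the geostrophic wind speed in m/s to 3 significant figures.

32.3 m/s

Coriolis parameter at 38°N:
f = 2Ω sin φ = 2 × 7.29×10⁻⁵ × sin 38° = 8.98×10⁻⁵ s⁻¹
Component geostrophic relations (x east, y north):
u_g = −(1/(fρ)) ∂P/∂y,  v_g = (1/(fρ)) ∂P/∂x
u_g = −(−1.9×10⁻³)/(8.98×10⁻⁵ × 1.14) = 18.6 m/s;  v_g = (2.7×10⁻³)/(8.98×10⁻⁵ × 1.14) = 26.4 m/s
|V_g| = √(u_g² + v_g²) = 32.3 m/s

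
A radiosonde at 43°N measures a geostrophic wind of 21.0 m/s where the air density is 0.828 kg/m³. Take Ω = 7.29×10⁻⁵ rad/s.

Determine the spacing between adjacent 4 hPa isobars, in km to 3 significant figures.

231 km

Coriolis parameter at 43°N:
f = 2Ω sin φ = 2 × 7.29×10⁻⁵ × sin 43° = 9.94×10⁻⁵ s⁻¹
Geostrophic balance rearranged: |∂P/∂n| = f ρ V_g
|∂P/∂n| = 9.94×10⁻⁵ × 0.828 × 21.0 = 1.73×10⁻³ Pa/m
Isobar spacing: Δn = ΔP/|∂P/∂n| = 400 Pa / 1.73×10⁻³ Pa/m = 231350 m ≈ 231 km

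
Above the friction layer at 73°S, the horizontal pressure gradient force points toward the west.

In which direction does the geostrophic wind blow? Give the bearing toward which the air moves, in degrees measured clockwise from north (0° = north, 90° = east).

The pressure-gradient force points toward the west (bearing 270°).
Geostrophic balance: in the Southern Hemisphere the Coriolis force deflects motion to the left, so the geostrophic wind blows 90° to the left of the pressure-gradient force (low pressure on the right).
Rotating 270° by 90° counterclockwise gives 180° — the wind blows toward the south.

180°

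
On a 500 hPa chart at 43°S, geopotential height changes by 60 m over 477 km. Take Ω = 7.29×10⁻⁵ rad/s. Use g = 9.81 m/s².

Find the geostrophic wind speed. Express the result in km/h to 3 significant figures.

44.7 km/h

Coriolis parameter at 43°S:
f = 2Ω sin φ = 2 × 7.29×10⁻⁵ × sin 43° = 9.94×10⁻⁵ s⁻¹
Height gradient: |∂Z/∂n| = 60 m / 477000 m = 1.26×10⁻⁴
On a pressure surface, geostrophic balance gives V_g = (g/f)|∂Z/∂n|:
V_g = 9.81 × 1.26×10⁻⁴ / 9.94×10⁻⁵ = 12.4 m/s
Converting: 12.4 m/s × 3.6 = 44.7 km/h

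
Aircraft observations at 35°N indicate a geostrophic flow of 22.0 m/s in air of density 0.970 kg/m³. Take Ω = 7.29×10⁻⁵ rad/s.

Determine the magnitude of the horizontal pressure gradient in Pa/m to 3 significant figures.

Coriolis parameter at 35°N:
f = 2Ω sin φ = 2 × 7.29×10⁻⁵ × sin 35° = 8.36×10⁻⁵ s⁻¹
Geostrophic balance rearranged: |∂P/∂n| = f ρ V_g
|∂P/∂n| = 8.36×10⁻⁵ × 0.970 × 22.0 = 1.78×10⁻³ Pa/m

1.78×10⁻³ Pa/m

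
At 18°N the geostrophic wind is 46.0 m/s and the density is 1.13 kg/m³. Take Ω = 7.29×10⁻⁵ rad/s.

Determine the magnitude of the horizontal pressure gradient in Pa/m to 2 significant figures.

Coriolis parameter at 18°N:
f = 2Ω sin φ = 2 × 7.29×10⁻⁵ × sin 18° = 4.51×10⁻⁵ s⁻¹
Geostrophic balance rearranged: |∂P/∂n| = f ρ V_g
|∂P/∂n| = 4.51×10⁻⁵ × 1.13 × 46.0 = 2.34×10⁻³ Pa/m

2.3×10⁻³ Pa/m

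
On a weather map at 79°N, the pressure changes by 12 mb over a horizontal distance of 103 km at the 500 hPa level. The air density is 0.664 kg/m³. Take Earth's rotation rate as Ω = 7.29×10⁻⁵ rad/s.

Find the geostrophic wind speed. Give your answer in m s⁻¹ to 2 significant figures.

120 m s⁻¹

Coriolis parameter at 79°N:
f = 2Ω sin φ = 2 × 7.29×10⁻⁵ × sin 79° = 1.43×10⁻⁴ s⁻¹
Pressure gradient: |∂P/∂n| = 1200 Pa / 103000 m = 1.17×10⁻² Pa/m
Geostrophic balance (pressure-gradient force = Coriolis force):
V_g = (1/(fρ)) |∂P/∂n| = 1.17×10⁻² / (1.43×10⁻⁴ × 0.664) = 123 m/s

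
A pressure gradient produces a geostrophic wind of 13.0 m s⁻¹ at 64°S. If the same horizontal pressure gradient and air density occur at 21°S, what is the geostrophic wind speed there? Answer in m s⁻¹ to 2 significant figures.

33 m s⁻¹

With the same pressure gradient and density, V_g ∝ 1/f ∝ 1/sin φ.
V₂ = V₁ · sin φ₁ / sin φ₂ = 13.0 × sin 64° / sin 21°
V₂ = 13.0 × 0.8988/0.3584 = 33 m s⁻¹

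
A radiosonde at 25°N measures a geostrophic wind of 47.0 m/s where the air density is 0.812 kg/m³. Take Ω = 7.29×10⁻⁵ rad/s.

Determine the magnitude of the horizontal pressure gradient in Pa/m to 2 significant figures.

Coriolis parameter at 25°N:
f = 2Ω sin φ = 2 × 7.29×10⁻⁵ × sin 25° = 6.16×10⁻⁵ s⁻¹
Geostrophic balance rearranged: |∂P/∂n| = f ρ V_g
|∂P/∂n| = 6.16×10⁻⁵ × 0.812 × 47.0 = 2.35×10⁻³ Pa/m

2.4×10⁻³ Pa/m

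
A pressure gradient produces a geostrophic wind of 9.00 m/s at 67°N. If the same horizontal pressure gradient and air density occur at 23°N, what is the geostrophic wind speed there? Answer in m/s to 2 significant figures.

With the same pressure gradient and density, V_g ∝ 1/f ∝ 1/sin φ.
V₂ = V₁ · sin φ₁ / sin φ₂ = 9.00 × sin 67° / sin 23°
V₂ = 9.00 × 0.9205/0.3907 = 21 m/s

21 m/s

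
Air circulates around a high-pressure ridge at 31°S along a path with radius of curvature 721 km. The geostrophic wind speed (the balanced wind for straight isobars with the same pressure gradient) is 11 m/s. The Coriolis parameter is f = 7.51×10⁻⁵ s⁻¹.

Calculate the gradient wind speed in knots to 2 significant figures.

Around a high, pressure-gradient force acts outward with centrifugal, so Coriolis balances both:
fV = (1/ρ)|∂P/∂n| + V²/R  →  V² − fR·V + fR·V_g = 0
With fR = 7.51×10⁻⁵ × 721×10³ m = 54.1 m/s:
V = [fR − √((fR)² − 4 fR V_g)]/2 = [54.1 − √(54.1² − 4×54.1×11)]/2 = 15.4 m/s
Supergeostrophic (V > V_g = 11 m/s), as expected around a high.
Converting: 15.4 m/s × 1.944 = 30 knots

30 knots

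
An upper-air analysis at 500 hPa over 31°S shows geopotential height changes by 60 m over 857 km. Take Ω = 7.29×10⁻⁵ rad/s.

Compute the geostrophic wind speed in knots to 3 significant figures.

17.8 knots

Coriolis parameter at 31°S:
f = 2Ω sin φ = 2 × 7.29×10⁻⁵ × sin 31° = 7.51×10⁻⁵ s⁻¹
Height gradient: |∂Z/∂n| = 60 m / 857000 m = 7.00×10⁻⁵
On a pressure surface, geostrophic balance gives V_g = (g/f)|∂Z/∂n|:
V_g = 9.81 × 7.00×10⁻⁵ / 7.51×10⁻⁵ = 9.15 m/s
Converting: 9.15 m/s × 1.944 = 17.8 knots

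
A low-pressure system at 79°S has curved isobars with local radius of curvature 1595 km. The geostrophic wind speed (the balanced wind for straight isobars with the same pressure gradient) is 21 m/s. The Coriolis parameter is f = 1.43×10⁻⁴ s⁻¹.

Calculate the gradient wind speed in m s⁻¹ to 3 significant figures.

19.4 m s⁻¹

Around a low, centrifugal force acts outward with Coriolis, so pressure-gradient force balances both:
(1/ρ)|∂P/∂n| = fV + V²/R  →  V² + fR·V − fR·V_g = 0
With fR = 1.43×10⁻⁴ × 1595×10³ m = 228 m/s:
V = [−fR + √((fR)² + 4 fR V_g)]/2 = [−228 + √(228² + 4×228×21)]/2 = 19.4 m/s
Subgeostrophic (V < V_g = 21 m/s), as expected around a low.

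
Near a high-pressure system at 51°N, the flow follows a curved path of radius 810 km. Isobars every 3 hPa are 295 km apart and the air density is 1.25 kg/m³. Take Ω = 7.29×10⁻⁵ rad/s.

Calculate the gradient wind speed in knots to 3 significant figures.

15.3 knots

Coriolis parameter at 51°N:
f = 2Ω sin φ = 2 × 7.29×10⁻⁵ × sin 51° = 1.13×10⁻⁴ s⁻¹
Pressure gradient: |∂P/∂n| = 300 Pa / 295000 m = 1.02×10⁻³ Pa/m
Geostrophic speed: V_g = |∂P/∂n|/(fρ) = 1.02×10⁻³/(1.13×10⁻⁴ × 1.25) = 7.18 m/s
Around a high, pressure-gradient force acts outward with centrifugal, so Coriolis balances both:
fV = (1/ρ)|∂P/∂n| + V²/R  →  V² − fR·V + fR·V_g = 0
With fR = 1.13×10⁻⁴ × 810×10³ m = 91.8 m/s:
V = [fR − √((fR)² − 4 fR V_g)]/2 = [91.8 − √(91.8² − 4×91.8×7.18)]/2 = 7.85 m/s
Supergeostrophic (V > V_g = 7.18 m/s), as expected around a high.
Converting: 7.85 m/s × 1.944 = 15.3 knots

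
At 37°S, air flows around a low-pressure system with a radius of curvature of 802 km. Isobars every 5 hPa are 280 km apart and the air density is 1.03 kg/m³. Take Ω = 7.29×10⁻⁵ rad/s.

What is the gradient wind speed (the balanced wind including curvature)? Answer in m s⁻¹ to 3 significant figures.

Coriolis parameter at 37°S:
f = 2Ω sin φ = 2 × 7.29×10⁻⁵ × sin 37° = 8.77×10⁻⁵ s⁻¹
Pressure gradient: |∂P/∂n| = 500 Pa / 280000 m = 1.79×10⁻³ Pa/m
Geostrophic speed: V_g = |∂P/∂n|/(fρ) = 1.79×10⁻³/(8.77×10⁻⁵ × 1.03) = 19.8 m/s
Around a low, centrifugal force acts outward with Coriolis, so pressure-gradient force balances both:
(1/ρ)|∂P/∂n| = fV + V²/R  →  V² + fR·V − fR·V_g = 0
With fR = 8.77×10⁻⁵ × 802×10³ m = 70.4 m/s:
V = [−fR + √((fR)² + 4 fR V_g)]/2 = [−70.4 + √(70.4² + 4×70.4×19.8)]/2 = 16.1 m/s
Subgeostrophic (V < V_g = 19.8 m/s), as expected around a low.

16.1 m s⁻¹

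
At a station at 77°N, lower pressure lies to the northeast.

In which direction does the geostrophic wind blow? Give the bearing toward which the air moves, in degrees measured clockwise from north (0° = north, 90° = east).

The pressure-gradient force points toward the northeast (bearing 045°).
Geostrophic balance: in the Northern Hemisphere the Coriolis force deflects motion to the right, so the geostrophic wind blows 90° to the right of the pressure-gradient force (low pressure on the left).
Rotating 045° by 90° clockwise gives 135° — the wind blows toward the southeast.

135°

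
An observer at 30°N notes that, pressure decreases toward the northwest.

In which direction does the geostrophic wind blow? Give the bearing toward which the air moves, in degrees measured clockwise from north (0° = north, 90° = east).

The pressure-gradient force points toward the northwest (bearing 315°).
Geostrophic balance: in the Northern Hemisphere the Coriolis force deflects motion to the right, so the geostrophic wind blows 90° to the right of the pressure-gradient force (low pressure on the left).
Rotating 315° by 90° clockwise gives 045° — the wind blows toward the northeast.

045°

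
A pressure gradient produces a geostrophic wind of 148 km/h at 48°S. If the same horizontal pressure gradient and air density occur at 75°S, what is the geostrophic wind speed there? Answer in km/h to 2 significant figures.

110 km/h

With the same pressure gradient and density, V_g ∝ 1/f ∝ 1/sin φ.
V₂ = V₁ · sin φ₁ / sin φ₂ = 148 × sin 48° / sin 75°
V₂ = 148 × 0.7431/0.9659 = 110 km/h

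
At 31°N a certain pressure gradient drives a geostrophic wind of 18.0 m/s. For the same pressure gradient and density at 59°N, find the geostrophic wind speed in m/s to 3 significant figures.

With the same pressure gradient and density, V_g ∝ 1/f ∝ 1/sin φ.
V₂ = V₁ · sin φ₁ / sin φ₂ = 18.0 × sin 31° / sin 59°
V₂ = 18.0 × 0.5150/0.8572 = 10.8 m/s

10.8 m/s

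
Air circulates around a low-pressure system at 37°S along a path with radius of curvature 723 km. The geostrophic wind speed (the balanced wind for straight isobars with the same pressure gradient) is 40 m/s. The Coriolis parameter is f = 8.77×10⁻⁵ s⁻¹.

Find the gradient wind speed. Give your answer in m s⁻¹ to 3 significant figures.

Around a low, centrifugal force acts outward with Coriolis, so pressure-gradient force balances both:
(1/ρ)|∂P/∂n| = fV + V²/R  →  V² + fR·V − fR·V_g = 0
With fR = 8.77×10⁻⁵ × 723×10³ m = 63.4 m/s:
V = [−fR + √((fR)² + 4 fR V_g)]/2 = [−63.4 + √(63.4² + 4×63.4×40)]/2 = 27.8 m/s
Subgeostrophic (V < V_g = 40 m/s), as expected around a low.

27.8 m s⁻¹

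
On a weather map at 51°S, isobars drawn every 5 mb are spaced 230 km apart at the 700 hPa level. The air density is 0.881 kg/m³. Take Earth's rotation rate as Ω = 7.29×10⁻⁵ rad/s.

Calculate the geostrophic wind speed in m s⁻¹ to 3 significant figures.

21.8 m s⁻¹

Coriolis parameter at 51°S:
f = 2Ω sin φ = 2 × 7.29×10⁻⁵ × sin 51° = 1.13×10⁻⁴ s⁻¹
Pressure gradient: |∂P/∂n| = 500 Pa / 230000 m = 2.17×10⁻³ Pa/m
Geostrophic balance (pressure-gradient force = Coriolis force):
V_g = (1/(fρ)) |∂P/∂n| = 2.17×10⁻³ / (1.13×10⁻⁴ × 0.881) = 21.8 m/s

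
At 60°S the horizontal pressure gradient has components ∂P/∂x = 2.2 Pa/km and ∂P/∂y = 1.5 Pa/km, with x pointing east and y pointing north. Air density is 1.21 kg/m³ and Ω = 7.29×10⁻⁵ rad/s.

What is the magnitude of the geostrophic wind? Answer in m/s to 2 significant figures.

Coriolis parameter at 60°S:
f = 2Ω sin φ = 2 × 7.29×10⁻⁵ × sin 60° = 1.26×10⁻⁴ s⁻¹
In the Southern Hemisphere f is negative: f = −1.26×10⁻⁴ s⁻¹.
Component geostrophic relations (x east, y north):
u_g = −(1/(fρ)) ∂P/∂y,  v_g = (1/(fρ)) ∂P/∂x
u_g = −(1.5×10⁻³)/(−1.26×10⁻⁴ × 1.21) = 9.82 m/s;  v_g = (2.2×10⁻³)/(−1.26×10⁻⁴ × 1.21) = −14.4 m/s
|V_g| = √(u_g² + v_g²) = 17.4 m/s

17 m/s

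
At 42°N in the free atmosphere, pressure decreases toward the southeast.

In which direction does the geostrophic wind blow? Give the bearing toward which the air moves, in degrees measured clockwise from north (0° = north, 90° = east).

225°

The pressure-gradient force points toward the southeast (bearing 135°).
Geostrophic balance: in the Northern Hemisphere the Coriolis force deflects motion to the right, so the geostrophic wind blows 90° to the right of the pressure-gradient force (low pressure on the left).
Rotating 135° by 90° clockwise gives 225° — the wind blows toward the southwest.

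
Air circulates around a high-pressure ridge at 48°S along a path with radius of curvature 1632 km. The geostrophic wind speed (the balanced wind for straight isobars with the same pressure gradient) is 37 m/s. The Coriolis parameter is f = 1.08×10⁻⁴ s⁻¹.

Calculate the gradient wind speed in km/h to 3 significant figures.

Around a high, pressure-gradient force acts outward with centrifugal, so Coriolis balances both:
fV = (1/ρ)|∂P/∂n| + V²/R  →  V² − fR·V + fR·V_g = 0
With fR = 1.08×10⁻⁴ × 1632×10³ m = 176 m/s:
V = [fR − √((fR)² − 4 fR V_g)]/2 = [176 − √(176² − 4×176×37)]/2 = 52.8 m/s
Supergeostrophic (V > V_g = 37 m/s), as expected around a high.
Converting: 52.8 m/s × 3.6 = 190 km/h

190 km/h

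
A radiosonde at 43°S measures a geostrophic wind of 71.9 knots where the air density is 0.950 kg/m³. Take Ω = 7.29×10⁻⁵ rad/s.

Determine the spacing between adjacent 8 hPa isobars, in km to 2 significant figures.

230 km

Coriolis parameter at 43°S:
f = 2Ω sin φ = 2 × 7.29×10⁻⁵ × sin 43° = 9.94×10⁻⁵ s⁻¹
Wind speed in SI: 71.9 knots = 37.0 m/s
Geostrophic balance rearranged: |∂P/∂n| = f ρ V_g
|∂P/∂n| = 9.94×10⁻⁵ × 0.950 × 37.0 = 3.49×10⁻³ Pa/m
Isobar spacing: Δn = ΔP/|∂P/∂n| = 800 Pa / 3.49×10⁻³ Pa/m = 228959 m ≈ 230 km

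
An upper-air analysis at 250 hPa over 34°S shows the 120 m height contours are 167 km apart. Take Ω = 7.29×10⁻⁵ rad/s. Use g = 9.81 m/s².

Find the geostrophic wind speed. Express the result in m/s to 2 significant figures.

Coriolis parameter at 34°S:
f = 2Ω sin φ = 2 × 7.29×10⁻⁵ × sin 34° = 8.15×10⁻⁵ s⁻¹
Height gradient: |∂Z/∂n| = 120 m / 167000 m = 7.19×10⁻⁴
On a pressure surface, geostrophic balance gives V_g = (g/f)|∂Z/∂n|:
V_g = 9.81 × 7.19×10⁻⁴ / 8.15×10⁻⁵ = 86.5 m/s

86 m/s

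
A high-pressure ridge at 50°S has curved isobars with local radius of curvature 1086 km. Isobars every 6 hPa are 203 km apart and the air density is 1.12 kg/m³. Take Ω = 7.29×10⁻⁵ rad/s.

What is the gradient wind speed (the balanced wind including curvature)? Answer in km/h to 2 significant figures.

120 km/h

Coriolis parameter at 50°S:
f = 2Ω sin φ = 2 × 7.29×10⁻⁵ × sin 50° = 1.12×10⁻⁴ s⁻¹
Pressure gradient: |∂P/∂n| = 600 Pa / 203000 m = 2.96×10⁻³ Pa/m
Geostrophic speed: V_g = |∂P/∂n|/(fρ) = 2.96×10⁻³/(1.12×10⁻⁴ × 1.12) = 23.6 m/s
Around a high, pressure-gradient force acts outward with centrifugal, so Coriolis balances both:
fV = (1/ρ)|∂P/∂n| + V²/R  →  V² − fR·V + fR·V_g = 0
With fR = 1.12×10⁻⁴ × 1086×10³ m = 121 m/s:
V = [fR − √((fR)² − 4 fR V_g)]/2 = [121 − √(121² − 4×121×23.6)]/2 = 32.1 m/s
Supergeostrophic (V > V_g = 23.6 m/s), as expected around a high.
Converting: 32.1 m/s × 3.6 = 120 km/h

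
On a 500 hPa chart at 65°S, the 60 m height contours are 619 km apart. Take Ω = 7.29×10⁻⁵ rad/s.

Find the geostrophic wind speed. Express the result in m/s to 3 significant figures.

7.20 m/s

Coriolis parameter at 65°S:
f = 2Ω sin φ = 2 × 7.29×10⁻⁵ × sin 65° = 1.32×10⁻⁴ s⁻¹
Height gradient: |∂Z/∂n| = 60 m / 619000 m = 9.69×10⁻⁵
On a pressure surface, geostrophic balance gives V_g = (g/f)|∂Z/∂n|:
V_g = 9.81 × 9.69×10⁻⁵ / 1.32×10⁻⁴ = 7.20 m/s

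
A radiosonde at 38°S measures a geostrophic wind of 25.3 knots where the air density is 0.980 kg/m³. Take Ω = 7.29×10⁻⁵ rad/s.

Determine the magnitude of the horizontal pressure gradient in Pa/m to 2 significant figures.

Coriolis parameter at 38°S:
f = 2Ω sin φ = 2 × 7.29×10⁻⁵ × sin 38° = 8.98×10⁻⁵ s⁻¹
Wind speed in SI: 25.3 knots = 13.0 m/s
Geostrophic balance rearranged: |∂P/∂n| = f ρ V_g
|∂P/∂n| = 8.98×10⁻⁵ × 0.980 × 13.0 = 1.14×10⁻³ Pa/m

1.1×10⁻³ Pa/m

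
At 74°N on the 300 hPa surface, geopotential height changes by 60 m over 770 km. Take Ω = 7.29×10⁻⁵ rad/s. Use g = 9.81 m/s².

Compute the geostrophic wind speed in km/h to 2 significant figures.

Coriolis parameter at 74°N:
f = 2Ω sin φ = 2 × 7.29×10⁻⁵ × sin 74° = 1.40×10⁻⁴ s⁻¹
Height gradient: |∂Z/∂n| = 60 m / 770000 m = 7.79×10⁻⁵
On a pressure surface, geostrophic balance gives V_g = (g/f)|∂Z/∂n|:
V_g = 9.81 × 7.79×10⁻⁵ / 1.40×10⁻⁴ = 5.45 m/s
Converting: 5.45 m/s × 3.6 = 20 km/h

20 km/h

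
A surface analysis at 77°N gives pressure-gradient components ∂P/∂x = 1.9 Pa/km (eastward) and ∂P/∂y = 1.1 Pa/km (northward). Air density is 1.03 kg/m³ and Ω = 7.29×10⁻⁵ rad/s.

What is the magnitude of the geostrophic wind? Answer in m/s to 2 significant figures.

Coriolis parameter at 77°N:
f = 2Ω sin φ = 2 × 7.29×10⁻⁵ × sin 77° = 1.42×10⁻⁴ s⁻¹
Component geostrophic relations (x east, y north):
u_g = −(1/(fρ)) ∂P/∂y,  v_g = (1/(fρ)) ∂P/∂x
u_g = −(1.1×10⁻³)/(1.42×10⁻⁴ × 1.03) = −7.52 m/s;  v_g = (1.9×10⁻³)/(1.42×10⁻⁴ × 1.03) = 13.0 m/s
|V_g| = √(u_g² + v_g²) = 15.0 m/s

15 m/s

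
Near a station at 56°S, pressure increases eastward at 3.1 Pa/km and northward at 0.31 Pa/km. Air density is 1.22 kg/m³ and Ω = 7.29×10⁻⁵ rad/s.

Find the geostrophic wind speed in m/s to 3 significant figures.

Coriolis parameter at 56°S:
f = 2Ω sin φ = 2 × 7.29×10⁻⁵ × sin 56° = 1.21×10⁻⁴ s⁻¹
In the Southern Hemisphere f is negative: f = −1.21×10⁻⁴ s⁻¹.
Component geostrophic relations (x east, y north):
u_g = −(1/(fρ)) ∂P/∂y,  v_g = (1/(fρ)) ∂P/∂x
u_g = −(0.31×10⁻³)/(−1.21×10⁻⁴ × 1.22) = 2.10 m/s;  v_g = (3.1×10⁻³)/(−1.21×10⁻⁴ × 1.22) = −21.0 m/s
|V_g| = √(u_g² + v_g²) = 21.1 m/s

21.1 m/s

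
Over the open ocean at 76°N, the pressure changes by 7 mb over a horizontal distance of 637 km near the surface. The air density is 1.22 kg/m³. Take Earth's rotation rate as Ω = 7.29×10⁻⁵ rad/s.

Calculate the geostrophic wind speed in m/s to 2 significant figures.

6.4 m/s

Coriolis parameter at 76°N:
f = 2Ω sin φ = 2 × 7.29×10⁻⁵ × sin 76° = 1.41×10⁻⁴ s⁻¹
Pressure gradient: |∂P/∂n| = 700 Pa / 637000 m = 1.10×10⁻³ Pa/m
Geostrophic balance (pressure-gradient force = Coriolis force):
V_g = (1/(fρ)) |∂P/∂n| = 1.10×10⁻³ / (1.41×10⁻⁴ × 1.22) = 6.37 m/s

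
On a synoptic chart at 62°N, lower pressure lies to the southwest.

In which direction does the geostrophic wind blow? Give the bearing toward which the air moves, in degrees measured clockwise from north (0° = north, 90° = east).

The pressure-gradient force points toward the southwest (bearing 225°).
Geostrophic balance: in the Northern Hemisphere the Coriolis force deflects motion to the right, so the geostrophic wind blows 90° to the right of the pressure-gradient force (low pressure on the left).
Rotating 225° by 90° clockwise gives 315° — the wind blows toward the northwest.

315°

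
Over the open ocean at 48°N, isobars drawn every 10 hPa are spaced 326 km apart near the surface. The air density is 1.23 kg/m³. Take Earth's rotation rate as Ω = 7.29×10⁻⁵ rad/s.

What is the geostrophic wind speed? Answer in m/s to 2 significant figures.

23 m/s

Coriolis parameter at 48°N:
f = 2Ω sin φ = 2 × 7.29×10⁻⁵ × sin 48° = 1.08×10⁻⁴ s⁻¹
Pressure gradient: |∂P/∂n| = 1000 Pa / 326000 m = 3.07×10⁻³ Pa/m
Geostrophic balance (pressure-gradient force = Coriolis force):
V_g = (1/(fρ)) |∂P/∂n| = 3.07×10⁻³ / (1.08×10⁻⁴ × 1.23) = 23.0 m/s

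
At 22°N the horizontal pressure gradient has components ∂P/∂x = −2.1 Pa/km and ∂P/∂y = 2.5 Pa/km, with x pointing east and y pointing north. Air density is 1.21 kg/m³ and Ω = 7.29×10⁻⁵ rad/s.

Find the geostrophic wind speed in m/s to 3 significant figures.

49.4 m/s

Coriolis parameter at 22°N:
f = 2Ω sin φ = 2 × 7.29×10⁻⁵ × sin 22° = 5.46×10⁻⁵ s⁻¹
Component geostrophic relations (x east, y north):
u_g = −(1/(fρ)) ∂P/∂y,  v_g = (1/(fρ)) ∂P/∂x
u_g = −(2.5×10⁻³)/(5.46×10⁻⁵ × 1.21) = −37.8 m/s;  v_g = (−2.1×10⁻³)/(5.46×10⁻⁵ × 1.21) = −31.8 m/s
|V_g| = √(u_g² + v_g²) = 49.4 m/s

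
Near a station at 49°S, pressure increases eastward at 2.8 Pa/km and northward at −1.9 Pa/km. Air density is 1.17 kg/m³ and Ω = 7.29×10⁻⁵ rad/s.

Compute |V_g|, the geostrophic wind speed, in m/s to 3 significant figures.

Coriolis parameter at 49°S:
f = 2Ω sin φ = 2 × 7.29×10⁻⁵ × sin 49° = 1.10×10⁻⁴ s⁻¹
In the Southern Hemisphere f is negative: f = −1.10×10⁻⁴ s⁻¹.
Component geostrophic relations (x east, y north):
u_g = −(1/(fρ)) ∂P/∂y,  v_g = (1/(fρ)) ∂P/∂x
u_g = −(−1.9×10⁻³)/(−1.10×10⁻⁴ × 1.17) = −14.8 m/s;  v_g = (2.8×10⁻³)/(−1.10×10⁻⁴ × 1.17) = −21.7 m/s
|V_g| = √(u_g² + v_g²) = 26.3 m/s

26.3 m/s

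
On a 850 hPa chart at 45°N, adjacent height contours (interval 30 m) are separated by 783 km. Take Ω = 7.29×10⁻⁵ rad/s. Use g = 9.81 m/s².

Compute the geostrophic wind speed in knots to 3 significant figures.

7.09 knots

Coriolis parameter at 45°N:
f = 2Ω sin φ = 2 × 7.29×10⁻⁵ × sin 45° = 1.03×10⁻⁴ s⁻¹
Height gradient: |∂Z/∂n| = 30 m / 783000 m = 3.83×10⁻⁵
On a pressure surface, geostrophic balance gives V_g = (g/f)|∂Z/∂n|:
V_g = 9.81 × 3.83×10⁻⁵ / 1.03×10⁻⁴ = 3.65 m/s
Converting: 3.65 m/s × 1.944 = 7.09 knots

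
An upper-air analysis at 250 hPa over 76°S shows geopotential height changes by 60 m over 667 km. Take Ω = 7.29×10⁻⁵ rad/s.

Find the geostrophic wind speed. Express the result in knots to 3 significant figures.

Coriolis parameter at 76°S:
f = 2Ω sin φ = 2 × 7.29×10⁻⁵ × sin 76° = 1.41×10⁻⁴ s⁻¹
Height gradient: |∂Z/∂n| = 60 m / 667000 m = 9.00×10⁻⁵
On a pressure surface, geostrophic balance gives V_g = (g/f)|∂Z/∂n|:
V_g = 9.81 × 9.00×10⁻⁵ / 1.41×10⁻⁴ = 6.24 m/s
Converting: 6.24 m/s × 1.944 = 12.1 knots

12.1 knots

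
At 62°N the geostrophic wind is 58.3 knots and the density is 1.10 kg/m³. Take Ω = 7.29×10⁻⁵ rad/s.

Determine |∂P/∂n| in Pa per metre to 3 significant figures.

Coriolis parameter at 62°N:
f = 2Ω sin φ = 2 × 7.29×10⁻⁵ × sin 62° = 1.29×10⁻⁴ s⁻¹
Wind speed in SI: 58.3 knots = 30.0 m/s
Geostrophic balance rearranged: |∂P/∂n| = f ρ V_g
|∂P/∂n| = 1.29×10⁻⁴ × 1.10 × 30.0 = 4.25×10⁻³ Pa/m

4.25×10⁻³ Pa/m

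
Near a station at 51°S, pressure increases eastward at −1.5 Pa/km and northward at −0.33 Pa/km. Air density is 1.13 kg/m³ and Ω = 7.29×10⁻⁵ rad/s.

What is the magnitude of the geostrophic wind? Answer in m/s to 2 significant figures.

Coriolis parameter at 51°S:
f = 2Ω sin φ = 2 × 7.29×10⁻⁵ × sin 51° = 1.13×10⁻⁴ s⁻¹
In the Southern Hemisphere f is negative: f = −1.13×10⁻⁴ s⁻¹.
Component geostrophic relations (x east, y north):
u_g = −(1/(fρ)) ∂P/∂y,  v_g = (1/(fρ)) ∂P/∂x
u_g = −(−0.33×10⁻³)/(−1.13×10⁻⁴ × 1.13) = −2.58 m/s;  v_g = (−1.5×10⁻³)/(−1.13×10⁻⁴ × 1.13) = 11.7 m/s
|V_g| = √(u_g² + v_g²) = 12.0 m/s

12 m/s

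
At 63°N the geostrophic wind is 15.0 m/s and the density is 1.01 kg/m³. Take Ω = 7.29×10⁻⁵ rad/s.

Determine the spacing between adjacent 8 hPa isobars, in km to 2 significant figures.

Coriolis parameter at 63°N:
f = 2Ω sin φ = 2 × 7.29×10⁻⁵ × sin 63° = 1.30×10⁻⁴ s⁻¹
Geostrophic balance rearranged: |∂P/∂n| = f ρ V_g
|∂P/∂n| = 1.30×10⁻⁴ × 1.01 × 15.0 = 1.97×10⁻³ Pa/m
Isobar spacing: Δn = ΔP/|∂P/∂n| = 800 Pa / 1.97×10⁻³ Pa/m = 406480 m ≈ 410 km

410 km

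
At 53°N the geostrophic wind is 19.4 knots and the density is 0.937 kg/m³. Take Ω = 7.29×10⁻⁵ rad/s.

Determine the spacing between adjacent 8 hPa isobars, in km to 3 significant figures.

735 km

Coriolis parameter at 53°N:
f = 2Ω sin φ = 2 × 7.29×10⁻⁵ × sin 53° = 1.16×10⁻⁴ s⁻¹
Wind speed in SI: 19.4 knots = 9.98 m/s
Geostrophic balance rearranged: |∂P/∂n| = f ρ V_g
|∂P/∂n| = 1.16×10⁻⁴ × 0.937 × 9.98 = 1.09×10⁻³ Pa/m
Isobar spacing: Δn = ΔP/|∂P/∂n| = 800 Pa / 1.09×10⁻³ Pa/m = 734690 m ≈ 735 km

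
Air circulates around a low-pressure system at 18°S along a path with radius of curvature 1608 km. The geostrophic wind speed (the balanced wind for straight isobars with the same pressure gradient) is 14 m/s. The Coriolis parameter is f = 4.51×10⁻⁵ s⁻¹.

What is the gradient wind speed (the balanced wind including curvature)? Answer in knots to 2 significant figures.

23 knots

Around a low, centrifugal force acts outward with Coriolis, so pressure-gradient force balances both:
(1/ρ)|∂P/∂n| = fV + V²/R  →  V² + fR·V − fR·V_g = 0
With fR = 4.51×10⁻⁵ × 1608×10³ m = 72.5 m/s:
V = [−fR + √((fR)² + 4 fR V_g)]/2 = [−72.5 + √(72.5² + 4×72.5×14)]/2 = 12 m/s
Subgeostrophic (V < V_g = 14 m/s), as expected around a low.
Converting: 12 m/s × 1.944 = 23 knots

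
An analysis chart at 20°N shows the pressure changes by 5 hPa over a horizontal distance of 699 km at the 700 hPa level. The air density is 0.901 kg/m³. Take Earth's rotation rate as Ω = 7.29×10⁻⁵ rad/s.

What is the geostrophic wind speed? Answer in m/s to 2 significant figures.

Coriolis parameter at 20°N:
f = 2Ω sin φ = 2 × 7.29×10⁻⁵ × sin 20° = 4.99×10⁻⁵ s⁻¹
Pressure gradient: |∂P/∂n| = 500 Pa / 699000 m = 7.15×10⁻⁴ Pa/m
Geostrophic balance (pressure-gradient force = Coriolis force):
V_g = (1/(fρ)) |∂P/∂n| = 7.15×10⁻⁴ / (4.99×10⁻⁵ × 0.901) = 15.9 m/s

16 m/s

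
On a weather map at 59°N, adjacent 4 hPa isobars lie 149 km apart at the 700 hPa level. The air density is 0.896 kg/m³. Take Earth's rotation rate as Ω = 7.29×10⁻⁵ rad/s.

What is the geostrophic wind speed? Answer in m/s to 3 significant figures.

Coriolis parameter at 59°N:
f = 2Ω sin φ = 2 × 7.29×10⁻⁵ × sin 59° = 1.25×10⁻⁴ s⁻¹
Pressure gradient: |∂P/∂n| = 400 Pa / 149000 m = 2.68×10⁻³ Pa/m
Geostrophic balance (pressure-gradient force = Coriolis force):
V_g = (1/(fρ)) |∂P/∂n| = 2.68×10⁻³ / (1.25×10⁻⁴ × 0.896) = 24.0 m/s

24.0 m/s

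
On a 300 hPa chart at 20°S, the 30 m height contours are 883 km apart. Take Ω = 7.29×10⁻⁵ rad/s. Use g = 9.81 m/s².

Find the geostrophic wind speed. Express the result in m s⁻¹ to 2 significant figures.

Coriolis parameter at 20°S:
f = 2Ω sin φ = 2 × 7.29×10⁻⁵ × sin 20° = 4.99×10⁻⁵ s⁻¹
Height gradient: |∂Z/∂n| = 30 m / 883000 m = 3.40×10⁻⁵
On a pressure surface, geostrophic balance gives V_g = (g/f)|∂Z/∂n|:
V_g = 9.81 × 3.40×10⁻⁵ / 4.99×10⁻⁵ = 6.68 m/s

6.7 m s⁻¹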